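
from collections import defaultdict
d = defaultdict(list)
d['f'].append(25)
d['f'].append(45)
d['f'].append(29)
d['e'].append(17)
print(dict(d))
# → {'f': [25, 45, 29], 'e': [17]}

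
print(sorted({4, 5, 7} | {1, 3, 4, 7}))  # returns [1, 3, 4, 5, 7]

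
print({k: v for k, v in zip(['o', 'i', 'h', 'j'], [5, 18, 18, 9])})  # {'o': 5, 'i': 18, 'h': 18, 'j': 9}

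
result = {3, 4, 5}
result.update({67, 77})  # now {3, 4, 5, 67, 77}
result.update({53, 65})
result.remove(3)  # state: {4, 5, 53, 65, 67, 77}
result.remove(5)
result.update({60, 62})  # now {4, 53, 60, 62, 65, 67, 77}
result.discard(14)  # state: {4, 53, 60, 62, 65, 67, 77}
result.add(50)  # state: {4, 50, 53, 60, 62, 65, 67, 77}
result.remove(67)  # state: {4, 50, 53, 60, 62, 65, 77}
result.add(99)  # {4, 50, 53, 60, 62, 65, 77, 99}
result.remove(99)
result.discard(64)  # {4, 50, 53, 60, 62, 65, 77}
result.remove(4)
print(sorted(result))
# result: [50, 53, 60, 62, 65, 77]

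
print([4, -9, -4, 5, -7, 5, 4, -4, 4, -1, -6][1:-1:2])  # [-9, 5, 5, -4, -1]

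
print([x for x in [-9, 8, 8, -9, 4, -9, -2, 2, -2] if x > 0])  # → [8, 8, 4, 2]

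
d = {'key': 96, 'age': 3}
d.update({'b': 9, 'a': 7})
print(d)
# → {'key': 96, 'age': 3, 'b': 9, 'a': 7}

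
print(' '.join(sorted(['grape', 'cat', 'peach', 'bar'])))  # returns bar cat grape peach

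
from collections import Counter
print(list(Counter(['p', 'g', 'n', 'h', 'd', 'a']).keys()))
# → ['p', 'g', 'n', 'h', 'd', 'a']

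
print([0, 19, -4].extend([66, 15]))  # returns None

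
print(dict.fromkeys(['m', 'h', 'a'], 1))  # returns {'m': 1, 'h': 1, 'a': 1}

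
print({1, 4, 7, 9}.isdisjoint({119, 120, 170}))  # True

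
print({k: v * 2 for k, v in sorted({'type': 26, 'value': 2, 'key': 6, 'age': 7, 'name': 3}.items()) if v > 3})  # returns {'age': 14, 'key': 12, 'type': 52}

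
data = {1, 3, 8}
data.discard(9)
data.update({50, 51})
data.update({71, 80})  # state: {1, 3, 8, 50, 51, 71, 80}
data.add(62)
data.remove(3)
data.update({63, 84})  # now {1, 8, 50, 51, 62, 63, 71, 80, 84}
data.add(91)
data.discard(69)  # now {1, 8, 50, 51, 62, 63, 71, 80, 84, 91}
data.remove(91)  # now {1, 8, 50, 51, 62, 63, 71, 80, 84}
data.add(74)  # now {1, 8, 50, 51, 62, 63, 71, 74, 80, 84}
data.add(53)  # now {1, 8, 50, 51, 53, 62, 63, 71, 74, 80, 84}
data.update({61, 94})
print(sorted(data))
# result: [1, 8, 50, 51, 53, 61, 62, 63, 71, 74, 80, 84, 94]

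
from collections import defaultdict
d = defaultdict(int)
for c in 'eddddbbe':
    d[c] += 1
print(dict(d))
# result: {'e': 2, 'd': 4, 'b': 2}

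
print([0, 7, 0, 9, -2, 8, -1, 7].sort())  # None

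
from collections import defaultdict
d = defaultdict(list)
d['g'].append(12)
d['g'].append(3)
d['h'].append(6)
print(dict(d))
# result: {'g': [12, 3], 'h': [6]}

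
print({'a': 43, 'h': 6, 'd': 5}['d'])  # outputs 5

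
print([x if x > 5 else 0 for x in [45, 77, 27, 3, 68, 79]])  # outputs [45, 77, 27, 0, 68, 79]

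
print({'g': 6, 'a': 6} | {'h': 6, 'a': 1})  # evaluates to {'g': 6, 'a': 1, 'h': 6}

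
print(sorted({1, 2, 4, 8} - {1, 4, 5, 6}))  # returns [2, 8]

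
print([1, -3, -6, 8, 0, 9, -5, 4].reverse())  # None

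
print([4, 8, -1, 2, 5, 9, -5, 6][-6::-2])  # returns [-1, 4]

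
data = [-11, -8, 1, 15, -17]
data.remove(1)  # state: [-11, -8, 15, -17]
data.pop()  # -17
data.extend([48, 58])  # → [-11, -8, 15, 48, 58]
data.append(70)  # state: [-11, -8, 15, 48, 58, 70]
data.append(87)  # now [-11, -8, 15, 48, 58, 70, 87]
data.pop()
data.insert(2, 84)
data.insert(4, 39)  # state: [-11, -8, 84, 15, 39, 48, 58, 70]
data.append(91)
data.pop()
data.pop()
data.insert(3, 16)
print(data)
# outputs [-11, -8, 84, 16, 15, 39, 48, 58]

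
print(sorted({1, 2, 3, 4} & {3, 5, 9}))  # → [3]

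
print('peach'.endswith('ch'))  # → True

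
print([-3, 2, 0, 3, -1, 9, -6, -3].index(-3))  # 0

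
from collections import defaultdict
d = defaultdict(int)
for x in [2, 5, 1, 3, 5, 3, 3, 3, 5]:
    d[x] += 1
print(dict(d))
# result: {2: 1, 5: 3, 1: 1, 3: 4}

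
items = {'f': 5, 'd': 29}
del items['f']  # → {'d': 29}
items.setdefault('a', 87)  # 87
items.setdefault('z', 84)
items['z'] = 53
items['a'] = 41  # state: {'d': 29, 'a': 41, 'z': 53}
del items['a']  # {'d': 29, 'z': 53}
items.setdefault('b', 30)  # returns 30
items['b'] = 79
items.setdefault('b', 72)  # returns 79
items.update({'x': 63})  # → {'d': 29, 'z': 53, 'b': 79, 'x': 63}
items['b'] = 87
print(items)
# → {'d': 29, 'z': 53, 'b': 87, 'x': 63}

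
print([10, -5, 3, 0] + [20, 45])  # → [10, -5, 3, 0, 20, 45]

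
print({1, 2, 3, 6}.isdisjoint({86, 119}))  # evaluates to True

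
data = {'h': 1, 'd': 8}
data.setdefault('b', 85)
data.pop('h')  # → 1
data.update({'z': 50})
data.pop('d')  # 8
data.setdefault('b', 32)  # 85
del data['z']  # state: {'b': 85}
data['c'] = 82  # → {'b': 85, 'c': 82}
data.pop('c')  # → 82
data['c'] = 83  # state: {'b': 85, 'c': 83}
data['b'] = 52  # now {'b': 52, 'c': 83}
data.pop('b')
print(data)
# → {'c': 83}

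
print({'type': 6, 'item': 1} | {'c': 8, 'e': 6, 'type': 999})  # {'type': 999, 'item': 1, 'c': 8, 'e': 6}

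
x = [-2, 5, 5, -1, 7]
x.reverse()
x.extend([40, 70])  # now [7, -1, 5, 5, -2, 40, 70]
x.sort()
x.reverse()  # [70, 40, 7, 5, 5, -1, -2]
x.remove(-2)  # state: [70, 40, 7, 5, 5, -1]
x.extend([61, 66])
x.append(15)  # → [70, 40, 7, 5, 5, -1, 61, 66, 15]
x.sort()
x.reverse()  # [70, 66, 61, 40, 15, 7, 5, 5, -1]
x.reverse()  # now [-1, 5, 5, 7, 15, 40, 61, 66, 70]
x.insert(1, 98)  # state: [-1, 98, 5, 5, 7, 15, 40, 61, 66, 70]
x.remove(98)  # [-1, 5, 5, 7, 15, 40, 61, 66, 70]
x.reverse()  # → [70, 66, 61, 40, 15, 7, 5, 5, -1]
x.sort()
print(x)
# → [-1, 5, 5, 7, 15, 40, 61, 66, 70]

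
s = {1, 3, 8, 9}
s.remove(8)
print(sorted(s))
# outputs [1, 3, 9]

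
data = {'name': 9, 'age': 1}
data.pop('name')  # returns 9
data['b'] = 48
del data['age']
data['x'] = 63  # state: {'b': 48, 'x': 63}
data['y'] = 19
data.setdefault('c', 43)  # 43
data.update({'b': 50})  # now {'b': 50, 'x': 63, 'y': 19, 'c': 43}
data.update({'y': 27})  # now {'b': 50, 'x': 63, 'y': 27, 'c': 43}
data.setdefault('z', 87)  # 87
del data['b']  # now {'x': 63, 'y': 27, 'c': 43, 'z': 87}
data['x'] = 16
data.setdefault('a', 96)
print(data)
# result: {'x': 16, 'y': 27, 'c': 43, 'z': 87, 'a': 96}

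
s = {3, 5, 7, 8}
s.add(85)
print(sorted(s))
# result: [3, 5, 7, 8, 85]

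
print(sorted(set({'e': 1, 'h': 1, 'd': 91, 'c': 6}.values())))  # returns [1, 6, 91]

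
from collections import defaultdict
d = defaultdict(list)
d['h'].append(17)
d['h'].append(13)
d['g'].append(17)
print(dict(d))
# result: {'h': [17, 13], 'g': [17]}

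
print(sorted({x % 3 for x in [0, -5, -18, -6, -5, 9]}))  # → [0, 1]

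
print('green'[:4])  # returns gree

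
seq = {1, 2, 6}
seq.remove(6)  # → {1, 2}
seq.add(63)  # {1, 2, 63}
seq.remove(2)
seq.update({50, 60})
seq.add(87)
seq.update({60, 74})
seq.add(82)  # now {1, 50, 60, 63, 74, 82, 87}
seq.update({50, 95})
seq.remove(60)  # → {1, 50, 63, 74, 82, 87, 95}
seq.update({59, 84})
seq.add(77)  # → {1, 50, 59, 63, 74, 77, 82, 84, 87, 95}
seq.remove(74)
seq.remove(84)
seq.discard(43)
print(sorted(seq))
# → [1, 50, 59, 63, 77, 82, 87, 95]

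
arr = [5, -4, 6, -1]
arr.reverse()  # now [-1, 6, -4, 5]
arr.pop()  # 5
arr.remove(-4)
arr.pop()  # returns 6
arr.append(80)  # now [-1, 80]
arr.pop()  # 80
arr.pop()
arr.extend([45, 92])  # [45, 92]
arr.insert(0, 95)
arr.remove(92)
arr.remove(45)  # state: [95]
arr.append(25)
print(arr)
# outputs [95, 25]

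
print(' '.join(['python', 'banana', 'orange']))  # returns python banana orange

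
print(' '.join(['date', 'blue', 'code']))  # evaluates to date blue code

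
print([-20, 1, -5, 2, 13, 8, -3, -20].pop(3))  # 2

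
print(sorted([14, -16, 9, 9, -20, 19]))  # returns [-20, -16, 9, 9, 14, 19]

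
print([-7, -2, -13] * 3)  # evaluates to [-7, -2, -13, -7, -2, -13, -7, -2, -13]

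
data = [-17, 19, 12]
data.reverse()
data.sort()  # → [-17, 12, 19]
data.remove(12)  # [-17, 19]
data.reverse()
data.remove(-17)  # [19]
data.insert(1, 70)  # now [19, 70]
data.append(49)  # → [19, 70, 49]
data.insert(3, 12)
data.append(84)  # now [19, 70, 49, 12, 84]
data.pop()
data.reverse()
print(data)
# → [12, 49, 70, 19]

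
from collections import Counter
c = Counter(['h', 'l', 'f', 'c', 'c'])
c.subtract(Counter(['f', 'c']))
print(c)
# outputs Counter({'h': 1, 'l': 1, 'c': 1, 'f': 0})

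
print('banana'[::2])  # bnn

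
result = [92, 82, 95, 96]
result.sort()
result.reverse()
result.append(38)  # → [96, 95, 92, 82, 38]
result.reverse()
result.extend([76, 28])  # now [38, 82, 92, 95, 96, 76, 28]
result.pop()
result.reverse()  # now [76, 96, 95, 92, 82, 38]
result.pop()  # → 38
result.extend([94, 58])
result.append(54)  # [76, 96, 95, 92, 82, 94, 58, 54]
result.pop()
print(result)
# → [76, 96, 95, 92, 82, 94, 58]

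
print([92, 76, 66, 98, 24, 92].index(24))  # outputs 4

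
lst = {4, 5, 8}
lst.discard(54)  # {4, 5, 8}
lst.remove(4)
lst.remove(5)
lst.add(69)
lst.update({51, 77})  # {8, 51, 69, 77}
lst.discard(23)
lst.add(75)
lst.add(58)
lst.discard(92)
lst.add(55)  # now {8, 51, 55, 58, 69, 75, 77}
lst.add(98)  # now {8, 51, 55, 58, 69, 75, 77, 98}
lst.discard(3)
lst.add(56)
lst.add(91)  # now {8, 51, 55, 56, 58, 69, 75, 77, 91, 98}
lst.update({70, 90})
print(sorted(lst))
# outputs [8, 51, 55, 56, 58, 69, 70, 75, 77, 90, 91, 98]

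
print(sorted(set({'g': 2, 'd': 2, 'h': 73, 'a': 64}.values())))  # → [2, 64, 73]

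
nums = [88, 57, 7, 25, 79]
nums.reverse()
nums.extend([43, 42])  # [79, 25, 7, 57, 88, 43, 42]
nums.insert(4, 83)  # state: [79, 25, 7, 57, 83, 88, 43, 42]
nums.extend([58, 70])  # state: [79, 25, 7, 57, 83, 88, 43, 42, 58, 70]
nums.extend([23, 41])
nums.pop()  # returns 41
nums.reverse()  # [23, 70, 58, 42, 43, 88, 83, 57, 7, 25, 79]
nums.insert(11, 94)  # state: [23, 70, 58, 42, 43, 88, 83, 57, 7, 25, 79, 94]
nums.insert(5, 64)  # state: [23, 70, 58, 42, 43, 64, 88, 83, 57, 7, 25, 79, 94]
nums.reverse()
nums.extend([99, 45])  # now [94, 79, 25, 7, 57, 83, 88, 64, 43, 42, 58, 70, 23, 99, 45]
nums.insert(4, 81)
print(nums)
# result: [94, 79, 25, 7, 81, 57, 83, 88, 64, 43, 42, 58, 70, 23, 99, 45]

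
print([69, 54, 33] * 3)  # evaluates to [69, 54, 33, 69, 54, 33, 69, 54, 33]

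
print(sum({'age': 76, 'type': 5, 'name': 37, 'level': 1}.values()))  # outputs 119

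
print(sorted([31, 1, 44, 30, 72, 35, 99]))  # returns [1, 30, 31, 35, 44, 72, 99]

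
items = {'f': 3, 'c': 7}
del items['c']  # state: {'f': 3}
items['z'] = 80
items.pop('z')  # 80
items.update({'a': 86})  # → {'f': 3, 'a': 86}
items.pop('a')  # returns 86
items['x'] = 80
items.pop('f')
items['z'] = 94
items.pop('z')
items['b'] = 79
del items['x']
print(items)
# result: {'b': 79}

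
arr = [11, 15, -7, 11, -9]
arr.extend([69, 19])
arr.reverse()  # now [19, 69, -9, 11, -7, 15, 11]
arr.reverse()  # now [11, 15, -7, 11, -9, 69, 19]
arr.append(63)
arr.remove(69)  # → [11, 15, -7, 11, -9, 19, 63]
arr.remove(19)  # [11, 15, -7, 11, -9, 63]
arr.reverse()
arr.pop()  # 11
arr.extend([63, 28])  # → [63, -9, 11, -7, 15, 63, 28]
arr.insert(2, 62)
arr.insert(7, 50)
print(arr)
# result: [63, -9, 62, 11, -7, 15, 63, 50, 28]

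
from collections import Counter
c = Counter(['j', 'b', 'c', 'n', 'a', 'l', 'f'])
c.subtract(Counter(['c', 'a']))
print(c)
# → Counter({'j': 1, 'b': 1, 'n': 1, 'l': 1, 'f': 1, 'c': 0, 'a': 0})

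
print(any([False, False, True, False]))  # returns True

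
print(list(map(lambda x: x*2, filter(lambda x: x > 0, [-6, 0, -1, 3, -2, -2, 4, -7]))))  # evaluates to [6, 8]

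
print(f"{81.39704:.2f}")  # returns 81.40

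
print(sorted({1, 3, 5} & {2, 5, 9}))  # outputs [5]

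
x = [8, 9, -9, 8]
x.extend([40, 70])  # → [8, 9, -9, 8, 40, 70]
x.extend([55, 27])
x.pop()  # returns 27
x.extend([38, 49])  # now [8, 9, -9, 8, 40, 70, 55, 38, 49]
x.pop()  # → 49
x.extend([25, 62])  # [8, 9, -9, 8, 40, 70, 55, 38, 25, 62]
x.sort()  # [-9, 8, 8, 9, 25, 38, 40, 55, 62, 70]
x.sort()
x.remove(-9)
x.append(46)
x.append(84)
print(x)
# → [8, 8, 9, 25, 38, 40, 55, 62, 70, 46, 84]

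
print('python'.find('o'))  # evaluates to 4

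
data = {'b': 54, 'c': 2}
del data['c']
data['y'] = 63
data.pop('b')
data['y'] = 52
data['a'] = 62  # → {'y': 52, 'a': 62}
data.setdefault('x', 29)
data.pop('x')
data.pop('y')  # 52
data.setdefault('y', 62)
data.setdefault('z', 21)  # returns 21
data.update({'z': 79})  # {'a': 62, 'y': 62, 'z': 79}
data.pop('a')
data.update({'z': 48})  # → {'y': 62, 'z': 48}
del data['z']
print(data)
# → {'y': 62}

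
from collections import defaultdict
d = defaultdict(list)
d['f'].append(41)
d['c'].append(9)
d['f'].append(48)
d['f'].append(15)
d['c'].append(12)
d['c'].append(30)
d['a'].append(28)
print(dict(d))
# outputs {'f': [41, 48, 15], 'c': [9, 12, 30], 'a': [28]}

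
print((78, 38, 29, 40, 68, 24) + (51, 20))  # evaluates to (78, 38, 29, 40, 68, 24, 51, 20)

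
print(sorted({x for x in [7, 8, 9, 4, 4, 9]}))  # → [4, 7, 8, 9]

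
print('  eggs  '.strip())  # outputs eggs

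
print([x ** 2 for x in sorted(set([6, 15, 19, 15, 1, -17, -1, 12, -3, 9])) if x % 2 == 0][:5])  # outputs [36, 144]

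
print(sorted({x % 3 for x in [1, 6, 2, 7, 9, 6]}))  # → [0, 1, 2]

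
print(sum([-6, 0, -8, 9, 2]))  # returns -3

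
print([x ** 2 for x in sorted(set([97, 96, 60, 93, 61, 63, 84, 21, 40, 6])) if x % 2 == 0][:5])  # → [36, 1600, 3600, 7056, 9216]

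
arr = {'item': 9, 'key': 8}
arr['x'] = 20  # {'item': 9, 'key': 8, 'x': 20}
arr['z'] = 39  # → {'item': 9, 'key': 8, 'x': 20, 'z': 39}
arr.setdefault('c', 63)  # 63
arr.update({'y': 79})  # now {'item': 9, 'key': 8, 'x': 20, 'z': 39, 'c': 63, 'y': 79}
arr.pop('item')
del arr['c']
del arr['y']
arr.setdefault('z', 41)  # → 39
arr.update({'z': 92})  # {'key': 8, 'x': 20, 'z': 92}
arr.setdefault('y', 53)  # 53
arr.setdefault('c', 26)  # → 26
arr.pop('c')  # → 26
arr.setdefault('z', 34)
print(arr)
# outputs {'key': 8, 'x': 20, 'z': 92, 'y': 53}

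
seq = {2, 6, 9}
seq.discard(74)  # {2, 6, 9}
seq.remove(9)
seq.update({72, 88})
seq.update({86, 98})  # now {2, 6, 72, 86, 88, 98}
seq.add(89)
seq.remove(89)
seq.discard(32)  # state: {2, 6, 72, 86, 88, 98}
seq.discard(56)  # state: {2, 6, 72, 86, 88, 98}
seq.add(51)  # {2, 6, 51, 72, 86, 88, 98}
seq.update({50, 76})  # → {2, 6, 50, 51, 72, 76, 86, 88, 98}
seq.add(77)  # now {2, 6, 50, 51, 72, 76, 77, 86, 88, 98}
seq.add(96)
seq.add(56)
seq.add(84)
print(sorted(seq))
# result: [2, 6, 50, 51, 56, 72, 76, 77, 84, 86, 88, 96, 98]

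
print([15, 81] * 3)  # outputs [15, 81, 15, 81, 15, 81]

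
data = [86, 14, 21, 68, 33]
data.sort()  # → [14, 21, 33, 68, 86]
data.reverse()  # [86, 68, 33, 21, 14]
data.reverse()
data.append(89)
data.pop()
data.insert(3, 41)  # [14, 21, 33, 41, 68, 86]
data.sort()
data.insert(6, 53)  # [14, 21, 33, 41, 68, 86, 53]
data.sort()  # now [14, 21, 33, 41, 53, 68, 86]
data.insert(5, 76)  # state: [14, 21, 33, 41, 53, 76, 68, 86]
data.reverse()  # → [86, 68, 76, 53, 41, 33, 21, 14]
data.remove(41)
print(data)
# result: [86, 68, 76, 53, 33, 21, 14]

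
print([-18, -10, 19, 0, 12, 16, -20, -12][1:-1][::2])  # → [-10, 0, 16]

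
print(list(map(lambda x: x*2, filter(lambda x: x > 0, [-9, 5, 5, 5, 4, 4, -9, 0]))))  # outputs [10, 10, 10, 8, 8]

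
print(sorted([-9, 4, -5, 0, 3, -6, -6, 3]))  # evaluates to [-9, -6, -6, -5, 0, 3, 3, 4]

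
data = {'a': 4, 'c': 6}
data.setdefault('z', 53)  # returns 53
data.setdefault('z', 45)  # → 53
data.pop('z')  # 53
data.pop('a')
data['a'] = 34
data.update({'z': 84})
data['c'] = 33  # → {'c': 33, 'a': 34, 'z': 84}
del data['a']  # {'c': 33, 'z': 84}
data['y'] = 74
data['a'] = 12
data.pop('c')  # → 33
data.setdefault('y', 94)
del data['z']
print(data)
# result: {'y': 74, 'a': 12}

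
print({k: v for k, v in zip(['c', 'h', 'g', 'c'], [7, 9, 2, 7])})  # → {'c': 7, 'h': 9, 'g': 2}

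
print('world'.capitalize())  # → World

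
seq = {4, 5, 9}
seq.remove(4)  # {5, 9}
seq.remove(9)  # {5}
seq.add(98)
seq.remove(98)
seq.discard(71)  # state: {5}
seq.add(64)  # {5, 64}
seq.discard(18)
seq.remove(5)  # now {64}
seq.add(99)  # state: {64, 99}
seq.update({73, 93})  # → {64, 73, 93, 99}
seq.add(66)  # {64, 66, 73, 93, 99}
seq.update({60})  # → {60, 64, 66, 73, 93, 99}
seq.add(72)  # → {60, 64, 66, 72, 73, 93, 99}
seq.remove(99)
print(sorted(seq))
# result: [60, 64, 66, 72, 73, 93]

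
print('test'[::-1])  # tset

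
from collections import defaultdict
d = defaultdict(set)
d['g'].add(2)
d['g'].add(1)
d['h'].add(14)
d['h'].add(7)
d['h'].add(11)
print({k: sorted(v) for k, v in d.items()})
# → {'g': [1, 2], 'h': [7, 11, 14]}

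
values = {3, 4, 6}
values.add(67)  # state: {3, 4, 6, 67}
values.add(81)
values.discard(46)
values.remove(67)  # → {3, 4, 6, 81}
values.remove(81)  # {3, 4, 6}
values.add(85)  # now {3, 4, 6, 85}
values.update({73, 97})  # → {3, 4, 6, 73, 85, 97}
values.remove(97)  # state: {3, 4, 6, 73, 85}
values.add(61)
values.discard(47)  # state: {3, 4, 6, 61, 73, 85}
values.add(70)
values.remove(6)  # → {3, 4, 61, 70, 73, 85}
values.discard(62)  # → {3, 4, 61, 70, 73, 85}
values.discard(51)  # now {3, 4, 61, 70, 73, 85}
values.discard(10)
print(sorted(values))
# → [3, 4, 61, 70, 73, 85]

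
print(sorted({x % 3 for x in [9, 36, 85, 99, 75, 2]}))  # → [0, 1, 2]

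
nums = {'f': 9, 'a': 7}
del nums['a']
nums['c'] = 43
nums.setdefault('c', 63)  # 43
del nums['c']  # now {'f': 9}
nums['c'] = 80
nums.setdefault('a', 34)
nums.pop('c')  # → 80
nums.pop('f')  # 9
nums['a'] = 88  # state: {'a': 88}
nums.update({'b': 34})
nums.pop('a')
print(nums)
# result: {'b': 34}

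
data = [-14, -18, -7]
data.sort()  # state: [-18, -14, -7]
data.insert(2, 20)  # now [-18, -14, 20, -7]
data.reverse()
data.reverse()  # [-18, -14, 20, -7]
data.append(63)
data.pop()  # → 63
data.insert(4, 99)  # [-18, -14, 20, -7, 99]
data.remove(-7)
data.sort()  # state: [-18, -14, 20, 99]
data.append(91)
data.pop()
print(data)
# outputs [-18, -14, 20, 99]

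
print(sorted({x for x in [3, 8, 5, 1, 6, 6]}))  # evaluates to [1, 3, 5, 6, 8]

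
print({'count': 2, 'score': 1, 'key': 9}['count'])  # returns 2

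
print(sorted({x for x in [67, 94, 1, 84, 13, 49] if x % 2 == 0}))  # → [84, 94]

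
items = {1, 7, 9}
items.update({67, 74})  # {1, 7, 9, 67, 74}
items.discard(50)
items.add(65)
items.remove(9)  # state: {1, 7, 65, 67, 74}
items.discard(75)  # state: {1, 7, 65, 67, 74}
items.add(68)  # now {1, 7, 65, 67, 68, 74}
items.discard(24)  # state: {1, 7, 65, 67, 68, 74}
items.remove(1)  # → {7, 65, 67, 68, 74}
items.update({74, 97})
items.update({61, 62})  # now {7, 61, 62, 65, 67, 68, 74, 97}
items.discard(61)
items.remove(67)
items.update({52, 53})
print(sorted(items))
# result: [7, 52, 53, 62, 65, 68, 74, 97]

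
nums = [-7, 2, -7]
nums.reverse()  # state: [-7, 2, -7]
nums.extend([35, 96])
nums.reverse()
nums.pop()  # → -7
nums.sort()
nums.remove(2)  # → [-7, 35, 96]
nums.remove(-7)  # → [35, 96]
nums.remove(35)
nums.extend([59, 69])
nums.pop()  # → 69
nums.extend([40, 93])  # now [96, 59, 40, 93]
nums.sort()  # [40, 59, 93, 96]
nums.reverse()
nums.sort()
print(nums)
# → [40, 59, 93, 96]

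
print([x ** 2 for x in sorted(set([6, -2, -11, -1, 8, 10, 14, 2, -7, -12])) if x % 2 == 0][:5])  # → [144, 4, 4, 36, 64]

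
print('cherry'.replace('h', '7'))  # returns c7erry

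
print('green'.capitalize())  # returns Green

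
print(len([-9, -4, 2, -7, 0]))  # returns 5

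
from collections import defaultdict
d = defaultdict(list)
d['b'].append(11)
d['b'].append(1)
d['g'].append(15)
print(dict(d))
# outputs {'b': [11, 1], 'g': [15]}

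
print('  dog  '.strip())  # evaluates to dog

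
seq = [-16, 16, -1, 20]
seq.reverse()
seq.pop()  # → -16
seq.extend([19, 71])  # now [20, -1, 16, 19, 71]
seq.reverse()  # [71, 19, 16, -1, 20]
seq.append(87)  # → [71, 19, 16, -1, 20, 87]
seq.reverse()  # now [87, 20, -1, 16, 19, 71]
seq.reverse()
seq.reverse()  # [87, 20, -1, 16, 19, 71]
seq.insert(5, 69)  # [87, 20, -1, 16, 19, 69, 71]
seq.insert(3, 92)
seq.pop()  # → 71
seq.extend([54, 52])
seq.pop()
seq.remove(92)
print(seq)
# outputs [87, 20, -1, 16, 19, 69, 54]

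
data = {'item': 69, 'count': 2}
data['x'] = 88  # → {'item': 69, 'count': 2, 'x': 88}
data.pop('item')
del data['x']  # {'count': 2}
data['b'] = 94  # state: {'count': 2, 'b': 94}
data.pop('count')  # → 2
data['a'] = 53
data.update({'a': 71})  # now {'b': 94, 'a': 71}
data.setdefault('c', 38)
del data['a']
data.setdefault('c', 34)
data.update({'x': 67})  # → {'b': 94, 'c': 38, 'x': 67}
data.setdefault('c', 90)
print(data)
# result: {'b': 94, 'c': 38, 'x': 67}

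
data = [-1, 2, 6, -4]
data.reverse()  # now [-4, 6, 2, -1]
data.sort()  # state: [-4, -1, 2, 6]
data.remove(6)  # [-4, -1, 2]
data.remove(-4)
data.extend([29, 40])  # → [-1, 2, 29, 40]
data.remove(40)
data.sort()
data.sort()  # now [-1, 2, 29]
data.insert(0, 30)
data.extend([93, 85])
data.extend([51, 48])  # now [30, -1, 2, 29, 93, 85, 51, 48]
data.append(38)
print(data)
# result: [30, -1, 2, 29, 93, 85, 51, 48, 38]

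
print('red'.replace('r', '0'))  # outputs 0ed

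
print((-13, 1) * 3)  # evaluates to (-13, 1, -13, 1, -13, 1)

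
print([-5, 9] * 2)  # [-5, 9, -5, 9]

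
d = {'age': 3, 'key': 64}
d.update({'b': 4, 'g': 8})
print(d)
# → {'age': 3, 'key': 64, 'b': 4, 'g': 8}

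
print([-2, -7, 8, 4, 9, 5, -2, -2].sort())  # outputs None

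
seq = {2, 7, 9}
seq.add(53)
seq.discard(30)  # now {2, 7, 9, 53}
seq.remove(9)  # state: {2, 7, 53}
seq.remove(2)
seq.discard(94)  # {7, 53}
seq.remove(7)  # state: {53}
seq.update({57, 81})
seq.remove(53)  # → {57, 81}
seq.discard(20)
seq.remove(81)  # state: {57}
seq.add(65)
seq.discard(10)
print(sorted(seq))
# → [57, 65]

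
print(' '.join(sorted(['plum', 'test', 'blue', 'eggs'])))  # blue eggs plum test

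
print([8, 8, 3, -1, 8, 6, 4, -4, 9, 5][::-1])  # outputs [5, 9, -4, 4, 6, 8, -1, 3, 8, 8]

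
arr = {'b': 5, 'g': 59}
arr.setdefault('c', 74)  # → 74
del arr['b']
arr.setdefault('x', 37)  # 37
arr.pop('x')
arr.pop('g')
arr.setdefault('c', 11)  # 74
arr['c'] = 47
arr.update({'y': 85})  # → {'c': 47, 'y': 85}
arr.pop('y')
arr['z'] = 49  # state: {'c': 47, 'z': 49}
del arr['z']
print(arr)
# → {'c': 47}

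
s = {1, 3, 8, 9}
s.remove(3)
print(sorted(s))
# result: [1, 8, 9]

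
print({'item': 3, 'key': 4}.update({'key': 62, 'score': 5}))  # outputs None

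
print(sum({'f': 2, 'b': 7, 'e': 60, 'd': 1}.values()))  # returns 70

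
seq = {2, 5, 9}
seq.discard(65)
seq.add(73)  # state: {2, 5, 9, 73}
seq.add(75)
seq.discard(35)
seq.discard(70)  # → {2, 5, 9, 73, 75}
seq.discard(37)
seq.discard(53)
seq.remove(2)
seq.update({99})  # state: {5, 9, 73, 75, 99}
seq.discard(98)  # {5, 9, 73, 75, 99}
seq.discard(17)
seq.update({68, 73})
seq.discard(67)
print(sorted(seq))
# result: [5, 9, 68, 73, 75, 99]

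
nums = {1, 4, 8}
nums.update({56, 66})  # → {1, 4, 8, 56, 66}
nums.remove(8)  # {1, 4, 56, 66}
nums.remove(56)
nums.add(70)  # {1, 4, 66, 70}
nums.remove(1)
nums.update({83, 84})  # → {4, 66, 70, 83, 84}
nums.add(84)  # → {4, 66, 70, 83, 84}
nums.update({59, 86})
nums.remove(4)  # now {59, 66, 70, 83, 84, 86}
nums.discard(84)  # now {59, 66, 70, 83, 86}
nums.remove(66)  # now {59, 70, 83, 86}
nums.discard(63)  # {59, 70, 83, 86}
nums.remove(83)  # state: {59, 70, 86}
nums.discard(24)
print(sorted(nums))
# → [59, 70, 86]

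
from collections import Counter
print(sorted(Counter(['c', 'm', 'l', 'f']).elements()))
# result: ['c', 'f', 'l', 'm']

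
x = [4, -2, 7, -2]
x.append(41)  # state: [4, -2, 7, -2, 41]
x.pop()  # 41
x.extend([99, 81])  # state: [4, -2, 7, -2, 99, 81]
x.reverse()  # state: [81, 99, -2, 7, -2, 4]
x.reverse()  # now [4, -2, 7, -2, 99, 81]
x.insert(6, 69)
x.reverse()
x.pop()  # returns 4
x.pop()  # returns -2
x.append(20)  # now [69, 81, 99, -2, 7, 20]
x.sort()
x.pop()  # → 99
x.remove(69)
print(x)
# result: [-2, 7, 20, 81]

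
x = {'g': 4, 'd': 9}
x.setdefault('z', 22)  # 22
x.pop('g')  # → 4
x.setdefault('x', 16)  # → 16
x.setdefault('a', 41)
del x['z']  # {'d': 9, 'x': 16, 'a': 41}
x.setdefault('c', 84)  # 84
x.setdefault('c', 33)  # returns 84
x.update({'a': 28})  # {'d': 9, 'x': 16, 'a': 28, 'c': 84}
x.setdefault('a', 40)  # 28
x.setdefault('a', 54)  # 28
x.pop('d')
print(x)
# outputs {'x': 16, 'a': 28, 'c': 84}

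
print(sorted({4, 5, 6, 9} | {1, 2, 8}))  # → [1, 2, 4, 5, 6, 8, 9]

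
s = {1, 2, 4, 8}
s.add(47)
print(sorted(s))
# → [1, 2, 4, 8, 47]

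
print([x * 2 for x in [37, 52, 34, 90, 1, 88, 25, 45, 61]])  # [74, 104, 68, 180, 2, 176, 50, 90, 122]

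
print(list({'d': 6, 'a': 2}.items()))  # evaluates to [('d', 6), ('a', 2)]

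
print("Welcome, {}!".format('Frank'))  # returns Welcome, Frank!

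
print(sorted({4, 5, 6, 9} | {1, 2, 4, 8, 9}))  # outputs [1, 2, 4, 5, 6, 8, 9]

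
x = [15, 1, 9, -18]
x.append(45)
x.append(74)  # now [15, 1, 9, -18, 45, 74]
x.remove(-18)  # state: [15, 1, 9, 45, 74]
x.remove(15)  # [1, 9, 45, 74]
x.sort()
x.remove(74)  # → [1, 9, 45]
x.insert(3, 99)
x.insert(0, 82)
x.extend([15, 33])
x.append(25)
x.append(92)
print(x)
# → [82, 1, 9, 45, 99, 15, 33, 25, 92]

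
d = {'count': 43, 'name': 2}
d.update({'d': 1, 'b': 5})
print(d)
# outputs {'count': 43, 'name': 2, 'd': 1, 'b': 5}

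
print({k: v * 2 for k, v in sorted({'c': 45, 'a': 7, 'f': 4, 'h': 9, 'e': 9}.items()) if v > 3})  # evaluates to {'a': 14, 'c': 90, 'e': 18, 'f': 8, 'h': 18}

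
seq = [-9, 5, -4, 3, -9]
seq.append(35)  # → [-9, 5, -4, 3, -9, 35]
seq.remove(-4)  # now [-9, 5, 3, -9, 35]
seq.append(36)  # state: [-9, 5, 3, -9, 35, 36]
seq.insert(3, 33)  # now [-9, 5, 3, 33, -9, 35, 36]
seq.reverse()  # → [36, 35, -9, 33, 3, 5, -9]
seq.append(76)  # [36, 35, -9, 33, 3, 5, -9, 76]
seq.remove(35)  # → [36, -9, 33, 3, 5, -9, 76]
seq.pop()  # 76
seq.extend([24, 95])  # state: [36, -9, 33, 3, 5, -9, 24, 95]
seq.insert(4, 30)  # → [36, -9, 33, 3, 30, 5, -9, 24, 95]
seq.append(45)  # [36, -9, 33, 3, 30, 5, -9, 24, 95, 45]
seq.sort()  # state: [-9, -9, 3, 5, 24, 30, 33, 36, 45, 95]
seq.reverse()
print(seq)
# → [95, 45, 36, 33, 30, 24, 5, 3, -9, -9]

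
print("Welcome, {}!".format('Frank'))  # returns Welcome, Frank!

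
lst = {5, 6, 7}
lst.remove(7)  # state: {5, 6}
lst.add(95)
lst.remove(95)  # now {5, 6}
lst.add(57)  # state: {5, 6, 57}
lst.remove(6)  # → {5, 57}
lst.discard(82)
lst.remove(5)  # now {57}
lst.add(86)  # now {57, 86}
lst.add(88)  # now {57, 86, 88}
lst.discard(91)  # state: {57, 86, 88}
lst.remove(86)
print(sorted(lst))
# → [57, 88]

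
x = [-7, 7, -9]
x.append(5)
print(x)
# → [-7, 7, -9, 5]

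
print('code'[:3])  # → cod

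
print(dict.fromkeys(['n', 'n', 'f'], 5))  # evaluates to {'n': 5, 'f': 5}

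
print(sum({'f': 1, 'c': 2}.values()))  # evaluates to 3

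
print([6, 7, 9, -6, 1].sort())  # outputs None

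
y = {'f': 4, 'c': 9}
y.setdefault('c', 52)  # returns 9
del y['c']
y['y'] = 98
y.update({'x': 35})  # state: {'f': 4, 'y': 98, 'x': 35}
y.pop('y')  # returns 98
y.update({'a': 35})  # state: {'f': 4, 'x': 35, 'a': 35}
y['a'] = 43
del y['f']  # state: {'x': 35, 'a': 43}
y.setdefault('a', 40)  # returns 43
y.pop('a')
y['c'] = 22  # {'x': 35, 'c': 22}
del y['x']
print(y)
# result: {'c': 22}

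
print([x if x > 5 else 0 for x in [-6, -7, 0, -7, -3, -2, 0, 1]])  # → [0, 0, 0, 0, 0, 0, 0, 0]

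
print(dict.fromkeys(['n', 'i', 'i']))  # {'n': None, 'i': None}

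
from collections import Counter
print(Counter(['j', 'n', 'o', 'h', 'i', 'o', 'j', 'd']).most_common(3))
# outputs [('j', 2), ('o', 2), ('n', 1)]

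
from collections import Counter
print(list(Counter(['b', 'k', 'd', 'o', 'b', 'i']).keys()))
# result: ['b', 'k', 'd', 'o', 'i']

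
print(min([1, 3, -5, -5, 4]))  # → -5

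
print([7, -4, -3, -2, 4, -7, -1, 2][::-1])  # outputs [2, -1, -7, 4, -2, -3, -4, 7]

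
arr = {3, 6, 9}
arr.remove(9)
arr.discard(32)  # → {3, 6}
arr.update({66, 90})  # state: {3, 6, 66, 90}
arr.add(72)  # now {3, 6, 66, 72, 90}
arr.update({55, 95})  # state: {3, 6, 55, 66, 72, 90, 95}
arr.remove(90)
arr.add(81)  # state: {3, 6, 55, 66, 72, 81, 95}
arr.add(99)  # {3, 6, 55, 66, 72, 81, 95, 99}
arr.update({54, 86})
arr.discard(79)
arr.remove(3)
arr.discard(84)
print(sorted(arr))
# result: [6, 54, 55, 66, 72, 81, 86, 95, 99]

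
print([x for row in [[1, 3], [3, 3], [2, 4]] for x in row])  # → [1, 3, 3, 3, 2, 4]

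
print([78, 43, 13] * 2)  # [78, 43, 13, 78, 43, 13]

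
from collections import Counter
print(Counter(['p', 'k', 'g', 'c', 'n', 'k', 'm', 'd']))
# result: Counter({'k': 2, 'p': 1, 'g': 1, 'c': 1, 'n': 1, 'm': 1, 'd': 1})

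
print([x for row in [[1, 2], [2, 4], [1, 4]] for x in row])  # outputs [1, 2, 2, 4, 1, 4]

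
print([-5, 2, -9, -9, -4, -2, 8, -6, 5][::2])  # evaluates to [-5, -9, -4, 8, 5]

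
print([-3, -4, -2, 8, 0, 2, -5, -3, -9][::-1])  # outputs [-9, -3, -5, 2, 0, 8, -2, -4, -3]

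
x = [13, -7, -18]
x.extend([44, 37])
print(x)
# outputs [13, -7, -18, 44, 37]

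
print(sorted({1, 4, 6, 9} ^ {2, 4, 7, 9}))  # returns [1, 2, 6, 7]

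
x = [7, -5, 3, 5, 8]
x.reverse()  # [8, 5, 3, -5, 7]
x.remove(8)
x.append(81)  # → [5, 3, -5, 7, 81]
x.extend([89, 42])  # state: [5, 3, -5, 7, 81, 89, 42]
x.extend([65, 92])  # [5, 3, -5, 7, 81, 89, 42, 65, 92]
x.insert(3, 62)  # [5, 3, -5, 62, 7, 81, 89, 42, 65, 92]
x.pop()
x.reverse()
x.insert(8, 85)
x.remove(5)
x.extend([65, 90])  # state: [65, 42, 89, 81, 7, 62, -5, 3, 85, 65, 90]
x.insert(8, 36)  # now [65, 42, 89, 81, 7, 62, -5, 3, 36, 85, 65, 90]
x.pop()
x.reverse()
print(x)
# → [65, 85, 36, 3, -5, 62, 7, 81, 89, 42, 65]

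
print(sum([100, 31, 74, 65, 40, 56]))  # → 366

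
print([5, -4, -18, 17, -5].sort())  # None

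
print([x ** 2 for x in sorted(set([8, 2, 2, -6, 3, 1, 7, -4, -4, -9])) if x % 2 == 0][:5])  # [36, 16, 4, 64]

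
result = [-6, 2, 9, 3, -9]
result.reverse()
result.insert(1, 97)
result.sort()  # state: [-9, -6, 2, 3, 9, 97]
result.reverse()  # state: [97, 9, 3, 2, -6, -9]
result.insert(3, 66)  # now [97, 9, 3, 66, 2, -6, -9]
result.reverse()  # [-9, -6, 2, 66, 3, 9, 97]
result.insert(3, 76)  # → [-9, -6, 2, 76, 66, 3, 9, 97]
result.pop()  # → 97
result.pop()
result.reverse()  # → [3, 66, 76, 2, -6, -9]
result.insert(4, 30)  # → [3, 66, 76, 2, 30, -6, -9]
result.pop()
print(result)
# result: [3, 66, 76, 2, 30, -6]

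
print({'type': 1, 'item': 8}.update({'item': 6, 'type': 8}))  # None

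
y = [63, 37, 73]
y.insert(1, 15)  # [63, 15, 37, 73]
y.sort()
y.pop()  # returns 73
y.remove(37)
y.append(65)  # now [15, 63, 65]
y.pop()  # 65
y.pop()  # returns 63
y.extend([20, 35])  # [15, 20, 35]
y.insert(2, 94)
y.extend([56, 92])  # [15, 20, 94, 35, 56, 92]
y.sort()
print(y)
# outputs [15, 20, 35, 56, 92, 94]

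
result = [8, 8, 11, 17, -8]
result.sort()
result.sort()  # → [-8, 8, 8, 11, 17]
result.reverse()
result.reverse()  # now [-8, 8, 8, 11, 17]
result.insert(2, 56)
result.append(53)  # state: [-8, 8, 56, 8, 11, 17, 53]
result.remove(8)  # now [-8, 56, 8, 11, 17, 53]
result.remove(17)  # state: [-8, 56, 8, 11, 53]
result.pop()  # 53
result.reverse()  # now [11, 8, 56, -8]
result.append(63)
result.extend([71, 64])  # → [11, 8, 56, -8, 63, 71, 64]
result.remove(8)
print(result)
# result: [11, 56, -8, 63, 71, 64]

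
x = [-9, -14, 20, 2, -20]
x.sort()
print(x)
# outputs [-20, -14, -9, 2, 20]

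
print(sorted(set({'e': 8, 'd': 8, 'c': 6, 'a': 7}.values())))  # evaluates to [6, 7, 8]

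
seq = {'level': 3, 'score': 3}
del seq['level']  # {'score': 3}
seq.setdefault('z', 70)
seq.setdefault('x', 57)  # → 57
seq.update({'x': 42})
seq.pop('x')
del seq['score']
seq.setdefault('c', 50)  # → 50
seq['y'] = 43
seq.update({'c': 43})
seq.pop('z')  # 70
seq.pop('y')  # 43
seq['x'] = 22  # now {'c': 43, 'x': 22}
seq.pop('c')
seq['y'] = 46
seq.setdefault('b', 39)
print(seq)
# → {'x': 22, 'y': 46, 'b': 39}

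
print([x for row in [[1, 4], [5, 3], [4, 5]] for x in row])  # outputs [1, 4, 5, 3, 4, 5]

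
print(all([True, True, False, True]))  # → False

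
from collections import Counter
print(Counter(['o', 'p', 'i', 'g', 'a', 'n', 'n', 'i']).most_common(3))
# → [('i', 2), ('n', 2), ('o', 1)]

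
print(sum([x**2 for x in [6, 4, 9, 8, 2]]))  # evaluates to 201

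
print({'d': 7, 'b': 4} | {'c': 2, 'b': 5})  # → {'d': 7, 'b': 5, 'c': 2}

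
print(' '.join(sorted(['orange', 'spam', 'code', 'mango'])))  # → code mango orange spam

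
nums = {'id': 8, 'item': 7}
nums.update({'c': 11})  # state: {'id': 8, 'item': 7, 'c': 11}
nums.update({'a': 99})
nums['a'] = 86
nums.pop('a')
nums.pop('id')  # 8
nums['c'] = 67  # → {'item': 7, 'c': 67}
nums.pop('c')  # 67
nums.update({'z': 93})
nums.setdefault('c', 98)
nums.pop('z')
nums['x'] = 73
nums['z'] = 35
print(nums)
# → {'item': 7, 'c': 98, 'x': 73, 'z': 35}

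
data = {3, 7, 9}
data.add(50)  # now {3, 7, 9, 50}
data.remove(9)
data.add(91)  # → {3, 7, 50, 91}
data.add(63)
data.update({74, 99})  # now {3, 7, 50, 63, 74, 91, 99}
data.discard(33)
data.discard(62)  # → {3, 7, 50, 63, 74, 91, 99}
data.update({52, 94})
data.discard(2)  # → {3, 7, 50, 52, 63, 74, 91, 94, 99}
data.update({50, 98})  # {3, 7, 50, 52, 63, 74, 91, 94, 98, 99}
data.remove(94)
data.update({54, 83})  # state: {3, 7, 50, 52, 54, 63, 74, 83, 91, 98, 99}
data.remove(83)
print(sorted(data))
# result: [3, 7, 50, 52, 54, 63, 74, 91, 98, 99]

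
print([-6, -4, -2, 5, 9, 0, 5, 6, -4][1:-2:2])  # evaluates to [-4, 5, 0]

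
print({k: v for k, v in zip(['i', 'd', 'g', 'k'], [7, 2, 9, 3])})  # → {'i': 7, 'd': 2, 'g': 9, 'k': 3}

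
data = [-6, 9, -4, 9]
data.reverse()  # [9, -4, 9, -6]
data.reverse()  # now [-6, 9, -4, 9]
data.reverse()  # [9, -4, 9, -6]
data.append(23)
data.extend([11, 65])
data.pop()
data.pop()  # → 11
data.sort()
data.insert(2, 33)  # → [-6, -4, 33, 9, 9, 23]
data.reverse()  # [23, 9, 9, 33, -4, -6]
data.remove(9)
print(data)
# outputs [23, 9, 33, -4, -6]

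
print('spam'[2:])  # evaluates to am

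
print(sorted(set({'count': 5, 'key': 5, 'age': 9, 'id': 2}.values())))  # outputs [2, 5, 9]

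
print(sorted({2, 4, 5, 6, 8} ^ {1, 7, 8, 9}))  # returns [1, 2, 4, 5, 6, 7, 9]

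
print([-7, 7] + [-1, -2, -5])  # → [-7, 7, -1, -2, -5]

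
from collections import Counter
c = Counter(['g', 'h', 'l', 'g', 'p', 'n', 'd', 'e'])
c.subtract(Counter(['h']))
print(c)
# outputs Counter({'g': 2, 'l': 1, 'p': 1, 'n': 1, 'd': 1, 'e': 1, 'h': 0})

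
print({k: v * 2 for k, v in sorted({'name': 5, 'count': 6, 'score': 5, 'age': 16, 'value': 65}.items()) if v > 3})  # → {'age': 32, 'count': 12, 'name': 10, 'score': 10, 'value': 130}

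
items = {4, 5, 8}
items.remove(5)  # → {4, 8}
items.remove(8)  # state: {4}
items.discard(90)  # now {4}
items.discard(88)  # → {4}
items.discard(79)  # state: {4}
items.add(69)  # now {4, 69}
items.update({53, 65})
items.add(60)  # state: {4, 53, 60, 65, 69}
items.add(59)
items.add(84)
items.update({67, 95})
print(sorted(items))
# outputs [4, 53, 59, 60, 65, 67, 69, 84, 95]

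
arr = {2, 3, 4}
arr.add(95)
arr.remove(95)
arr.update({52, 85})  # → {2, 3, 4, 52, 85}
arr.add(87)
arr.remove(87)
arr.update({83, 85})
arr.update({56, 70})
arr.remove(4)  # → {2, 3, 52, 56, 70, 83, 85}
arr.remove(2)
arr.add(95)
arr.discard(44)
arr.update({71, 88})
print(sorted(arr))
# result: [3, 52, 56, 70, 71, 83, 85, 88, 95]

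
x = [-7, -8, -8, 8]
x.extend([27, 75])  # [-7, -8, -8, 8, 27, 75]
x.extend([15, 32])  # [-7, -8, -8, 8, 27, 75, 15, 32]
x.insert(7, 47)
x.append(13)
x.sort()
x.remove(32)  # [-8, -8, -7, 8, 13, 15, 27, 47, 75]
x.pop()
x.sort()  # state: [-8, -8, -7, 8, 13, 15, 27, 47]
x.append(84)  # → [-8, -8, -7, 8, 13, 15, 27, 47, 84]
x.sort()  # [-8, -8, -7, 8, 13, 15, 27, 47, 84]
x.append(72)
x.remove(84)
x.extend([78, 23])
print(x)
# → [-8, -8, -7, 8, 13, 15, 27, 47, 72, 78, 23]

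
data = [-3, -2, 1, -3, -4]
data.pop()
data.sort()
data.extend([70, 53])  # [-3, -3, -2, 1, 70, 53]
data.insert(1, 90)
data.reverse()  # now [53, 70, 1, -2, -3, 90, -3]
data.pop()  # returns -3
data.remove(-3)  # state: [53, 70, 1, -2, 90]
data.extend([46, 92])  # [53, 70, 1, -2, 90, 46, 92]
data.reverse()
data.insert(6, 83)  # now [92, 46, 90, -2, 1, 70, 83, 53]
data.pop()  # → 53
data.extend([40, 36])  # [92, 46, 90, -2, 1, 70, 83, 40, 36]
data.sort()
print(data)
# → [-2, 1, 36, 40, 46, 70, 83, 90, 92]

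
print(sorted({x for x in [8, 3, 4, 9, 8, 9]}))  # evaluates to [3, 4, 8, 9]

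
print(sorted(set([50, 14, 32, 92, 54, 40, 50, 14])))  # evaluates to [14, 32, 40, 50, 54, 92]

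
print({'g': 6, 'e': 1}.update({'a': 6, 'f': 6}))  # None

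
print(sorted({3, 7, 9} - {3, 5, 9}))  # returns [7]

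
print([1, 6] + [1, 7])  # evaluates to [1, 6, 1, 7]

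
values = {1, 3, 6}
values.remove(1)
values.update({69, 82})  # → {3, 6, 69, 82}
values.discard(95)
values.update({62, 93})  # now {3, 6, 62, 69, 82, 93}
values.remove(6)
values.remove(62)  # {3, 69, 82, 93}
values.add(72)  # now {3, 69, 72, 82, 93}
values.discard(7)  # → {3, 69, 72, 82, 93}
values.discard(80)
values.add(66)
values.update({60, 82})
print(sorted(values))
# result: [3, 60, 66, 69, 72, 82, 93]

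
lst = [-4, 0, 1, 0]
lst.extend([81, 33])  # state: [-4, 0, 1, 0, 81, 33]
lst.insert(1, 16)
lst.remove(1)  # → [-4, 16, 0, 0, 81, 33]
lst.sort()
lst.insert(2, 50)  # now [-4, 0, 50, 0, 16, 33, 81]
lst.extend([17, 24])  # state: [-4, 0, 50, 0, 16, 33, 81, 17, 24]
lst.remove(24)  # [-4, 0, 50, 0, 16, 33, 81, 17]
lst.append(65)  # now [-4, 0, 50, 0, 16, 33, 81, 17, 65]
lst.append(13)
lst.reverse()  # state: [13, 65, 17, 81, 33, 16, 0, 50, 0, -4]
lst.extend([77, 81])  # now [13, 65, 17, 81, 33, 16, 0, 50, 0, -4, 77, 81]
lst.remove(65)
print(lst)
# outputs [13, 17, 81, 33, 16, 0, 50, 0, -4, 77, 81]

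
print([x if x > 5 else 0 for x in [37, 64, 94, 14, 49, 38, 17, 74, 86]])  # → [37, 64, 94, 14, 49, 38, 17, 74, 86]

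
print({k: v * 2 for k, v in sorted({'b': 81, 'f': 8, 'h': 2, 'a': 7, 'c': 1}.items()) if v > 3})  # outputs {'a': 14, 'b': 162, 'f': 16}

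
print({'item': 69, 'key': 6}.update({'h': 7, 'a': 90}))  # None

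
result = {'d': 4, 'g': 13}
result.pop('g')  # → 13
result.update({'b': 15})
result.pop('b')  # 15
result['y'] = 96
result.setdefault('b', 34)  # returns 34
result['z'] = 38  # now {'d': 4, 'y': 96, 'b': 34, 'z': 38}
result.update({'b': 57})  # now {'d': 4, 'y': 96, 'b': 57, 'z': 38}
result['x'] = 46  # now {'d': 4, 'y': 96, 'b': 57, 'z': 38, 'x': 46}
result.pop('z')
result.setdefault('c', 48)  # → 48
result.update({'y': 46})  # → {'d': 4, 'y': 46, 'b': 57, 'x': 46, 'c': 48}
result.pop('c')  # 48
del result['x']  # {'d': 4, 'y': 46, 'b': 57}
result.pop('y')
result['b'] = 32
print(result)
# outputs {'d': 4, 'b': 32}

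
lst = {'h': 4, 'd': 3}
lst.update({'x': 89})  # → {'h': 4, 'd': 3, 'x': 89}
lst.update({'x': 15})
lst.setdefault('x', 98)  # 15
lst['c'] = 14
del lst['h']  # {'d': 3, 'x': 15, 'c': 14}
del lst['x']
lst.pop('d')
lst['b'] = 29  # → {'c': 14, 'b': 29}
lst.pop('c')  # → 14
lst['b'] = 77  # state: {'b': 77}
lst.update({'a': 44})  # {'b': 77, 'a': 44}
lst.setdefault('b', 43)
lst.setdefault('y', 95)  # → 95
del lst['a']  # {'b': 77, 'y': 95}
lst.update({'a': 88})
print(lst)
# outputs {'b': 77, 'y': 95, 'a': 88}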